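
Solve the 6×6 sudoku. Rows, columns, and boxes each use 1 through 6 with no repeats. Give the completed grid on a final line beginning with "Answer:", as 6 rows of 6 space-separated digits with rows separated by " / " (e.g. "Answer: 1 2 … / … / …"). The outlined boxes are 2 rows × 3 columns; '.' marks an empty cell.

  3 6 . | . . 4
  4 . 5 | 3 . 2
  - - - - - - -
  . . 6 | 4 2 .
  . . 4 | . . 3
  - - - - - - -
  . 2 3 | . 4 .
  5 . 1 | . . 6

Step 1. [r3c1∈{1}] only 1 remains possible at r3c1 ⇒ r3c1=1.
Step 2. [r3c6∈{5}] only 5 remains possible at r3c6, so r3c6=5.
Step 3. [r4c4∈{1,6}] 6 has one home in col 4: r4c4 ⇒ r4c4=6.
Step 4. [r4c5∈{1}] r4c5 is down to just 1, so r4c5=1.
Step 5. [r1c4∈{1,5}] in row 1, 1 fits only at r1c4, so r1c4=1.
Step 6. [r1c5∈{5}] r1c5 has the single candidate 5 ⇒ r1c5=5.
Step 7. [r5c1∈{6}] r5c1 has the single candidate 6 ⇒ r5c1=6.
Step 8. [r4c2∈{5}] r4c2 has the single candidate 5. So r4c2=5.
Step 9. [r4c1∈{2}] r4c1 has the single candidate 2, so r4c1=2.
Step 10. [r2c2∈{1}] r2c2 has the single candidate 1, so r2c2=1.
Step 11. [r5c6∈{1}] r5c6 is down to just 1, so r5c6=1.
Step 12. [r2c5∈{6}] only 6 remains possible at r2c5. So r2c5=6.
Step 13. [r6c2∈{4}] only 4 remains possible at r6c2 ⇒ r6c2=4.
Step 14. [r5c4∈{5}] nothing but 5 survives at r5c4 ⇒ r5c4=5.
Step 15. [r1c3∈{2}] r1c3 has the single candidate 2, so r1c3=2.
Step 16. [r3c2∈{3}] r3c2's peers cover all but 3. So r3c2=3.
Step 17. [r6c5∈{3}] only 3 remains possible at r6c5. So r6c5=3.
Step 18. [r6c4∈{2}] r6c4 has the single candidate 2. So r6c4=2.

Answer: 3 6 2 1 5 4 / 4 1 5 3 6 2 / 1 3 6 4 2 5 / 2 5 4 6 1 3 / 6 2 3 5 4 1 / 5 4 1 2 3 6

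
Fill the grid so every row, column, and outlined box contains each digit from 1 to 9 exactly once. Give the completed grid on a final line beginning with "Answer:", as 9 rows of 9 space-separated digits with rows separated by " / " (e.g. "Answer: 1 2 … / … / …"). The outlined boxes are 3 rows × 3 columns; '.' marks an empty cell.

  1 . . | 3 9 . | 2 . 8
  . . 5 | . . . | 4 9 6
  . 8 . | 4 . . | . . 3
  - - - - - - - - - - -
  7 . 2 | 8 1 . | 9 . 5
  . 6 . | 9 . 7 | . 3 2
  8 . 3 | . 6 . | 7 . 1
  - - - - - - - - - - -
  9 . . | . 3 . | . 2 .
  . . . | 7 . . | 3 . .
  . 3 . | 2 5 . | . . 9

Step 1. [r4c2∈{4}] r4c2 is down to just 4, so r4c2=4.
Step 2. [r8c9∈{4}] r8c9 is down to just 4, so r8c9=4.
Step 3. [r8c5∈{8}] r8c5's peers cover all but 8. So r8c5=8.
Step 4. [r9c8∈{1,6,7,8}] r9c8 is the only open cell in col 8 admitting 8 ⇒ r9c8=8.
Step 5. [r9c3∈{1,4,6,7}] in row 9, 7 fits only at r9c3, so r9c3=7.
Step 6. [r7c4∈{1,6}] col 4 places 6 nowhere but r7c4, so r7c4=6.
Step 7. [r6c6∈{2,4,5}] in row 6, 2 fits only at r6c6, so r6c6=2.
Step 8. [r9c7∈{1,6}] r9c7 is the only open cell in col 7 admitting 6. So r9c7=6.
Step 9. [r9c6∈{1,4}] in row 9, 1 fits only at r9c6 ⇒ r9c6=1.
Step 10. [r7c3∈{1,4,8}] 8 has one home in row 7: r7c3. So r7c3=8.
Step 11. [r1c2∈{7}] r1c2 has the single candidate 7 ⇒ r1c2=7.
Step 12. [r1c8∈{5}] r1c8's peers cover all but 5, so r1c8=5.
Step 13. [r2c2∈{2}] r2c2 has the single candidate 2, so r2c2=2.
Step 14. [r8c8∈{1}] r8c8 is down to just 1 ⇒ r8c8=1.
Step 15. [r3c1∈{6}] r3c1's peers cover all but 6 ⇒ r3c1=6.
Step 16. [r8c2∈{5}] r8c2 has the single candidate 5, so r8c2=5.
Step 17. [r2c5∈{7}] only 7 remains possible at r2c5, so r2c5=7.
Step 18. [r3c5∈{2}] r3c5's peers cover all but 2 ⇒ r3c5=2.
Step 19. [r7c6∈{4}] only 4 remains possible at r7c6. So r7c6=4.
Step 20. [r7c7∈{5}] r7c7 has the single candidate 5, so r7c7=5.
Step 21. [r1c6∈{6}] r1c6's peers cover all but 6. So r1c6=6.
Step 22. [r6c4∈{5}] only 5 remains possible at r6c4, so r6c4=5.
Step 23. [r3c7∈{1}] only 1 remains possible at r3c7. So r3c7=1.
Step 24. [r6c8∈{4}] only 4 remains possible at r6c8, so r6c8=4.
Step 25. [r4c6∈{3}] nothing but 3 survives at r4c6. So r4c6=3.
Step 26. [r3c8∈{7}] r3c8 is down to just 7, so r3c8=7.
Step 27. [r9c1∈{4}] r9c1 is down to just 4 ⇒ r9c1=4.
Step 28. [r8c6∈{9}] nothing but 9 survives at r8c6, so r8c6=9.
Step 29. [r1c3∈{4}] r1c3's peers cover all but 4, so r1c3=4.
Step 30. [r6c2∈{9}] r6c2 is down to just 9 ⇒ r6c2=9.
Step 31. [r2c4∈{1}] nothing but 1 survives at r2c4. So r2c4=1.
Step 32. [r3c6∈{5}] only 5 remains possible at r3c6. So r3c6=5.
Step 33. [r7c2∈{1}] r7c2 has the single candidate 1 ⇒ r7c2=1.
Step 34. [r3c3∈{9}] r3c3 is down to just 9 ⇒ r3c3=9.
Step 35. [r8c3∈{6}] only 6 remains possible at r8c3, so r8c3=6.
Step 36. [r5c7∈{8}] nothing but 8 survives at r5c7 ⇒ r5c7=8.
Step 37. [r5c3∈{1}] only 1 remains possible at r5c3, so r5c3=1.
Step 38. [r5c5∈{4}] only 4 remains possible at r5c5. So r5c5=4.
Step 39. [r4c8∈{6}] r4c8 is down to just 6, so r4c8=6.
Step 40. [r5c1∈{5}] r5c1 has the single candidate 5. So r5c1=5.
Step 41. [r8c1∈{2}] r8c1 has the single candidate 2, so r8c1=2.
Step 42. [r7c9∈{7}] r7c9 is down to just 7. So r7c9=7.
Step 43. [r2c1∈{3}] r2c1 has the single candidate 3, so r2c1=3.
Step 44. [r2c6∈{8}] only 8 remains possible at r2c6. So r2c6=8.

Answer: 1 7 4 3 9 6 2 5 8 / 3 2 5 1 7 8 4 9 6 / 6 8 9 4 2 5 1 7 3 / 7 4 2 8 1 3 9 6 5 / 5 6 1 9 4 7 8 3 2 / 8 9 3 5 6 2 7 4 1 / 9 1 8 6 3 4 5 2 7 / 2 5 6 7 8 9 3 1 4 / 4 3 7 2 5 1 6 8 9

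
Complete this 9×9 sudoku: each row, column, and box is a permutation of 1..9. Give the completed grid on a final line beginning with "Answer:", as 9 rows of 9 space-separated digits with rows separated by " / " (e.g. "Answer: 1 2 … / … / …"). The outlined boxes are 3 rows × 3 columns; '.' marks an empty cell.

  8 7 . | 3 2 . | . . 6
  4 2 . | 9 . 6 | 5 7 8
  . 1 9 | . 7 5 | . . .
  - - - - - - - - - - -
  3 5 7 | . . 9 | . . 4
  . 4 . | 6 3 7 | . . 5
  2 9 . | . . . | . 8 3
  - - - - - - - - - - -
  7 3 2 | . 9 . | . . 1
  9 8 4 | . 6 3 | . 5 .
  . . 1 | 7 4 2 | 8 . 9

Step 1. [r4c4∈{1,2,8}] r4c4 is the only open cell in col 4 admitting 2. So r4c4=2.
Step 2. [r3c9∈{2}] r3c9 has the single candidate 2. So r3c9=2.
Step 3. [r5c8∈{1,2,9}] r5c8 is the only open cell in col 8 admitting 2 ⇒ r5c8=2.
Step 4. [r2c5∈{1}] nothing but 1 survives at r2c5 ⇒ r2c5=1.
Step 5. [r1c6∈{4}] r1c6's peers cover all but 4 ⇒ r1c6=4.
Step 6. [r6c7∈{1,6,7}] across row 6, 7 lands solely at r6c7. So r6c7=7.
Step 7. [r3c7∈{3,4}] 3 has one home in col 7: r3c7 ⇒ r3c7=3.
Step 8. [r7c7∈{4,6}] r7c7 is the only open cell in col 7 admitting 4. So r7c7=4.
Step 9. [r5c7∈{1,9}] r5c7 is the only open cell in row 5 admitting 9, so r5c7=9.
Step 10. [r7c8∈{6}] nothing but 6 survives at r7c8, so r7c8=6.
Step 11. [r4c8∈{1}] only 1 remains possible at r4c8. So r4c8=1.
Step 12. [r6c4∈{1,4,5}] r6c4 is the only open cell in row 6 admitting 4, so r6c4=4.
Step 13. [r7c4∈{5,8}] in row 7, 5 fits only at r7c4, so r7c4=5.
Step 14. [r9c1∈{5,6}] 5 has one home in row 9: r9c1. So r9c1=5.
Step 15. [r5c1∈{1}] r5c1's peers cover all but 1, so r5c1=1.
Step 16. [r3c4∈{8}] r3c4 is down to just 8. So r3c4=8.
Step 17. [r7c6∈{8}] r7c6 is down to just 8, so r7c6=8.
Step 18. [r3c8∈{4}] r3c8 has the single candidate 4 ⇒ r3c8=4.
Step 19. [r8c9∈{7}] only 7 remains possible at r8c9 ⇒ r8c9=7.
Step 20. [r8c7∈{2}] r8c7 has the single candidate 2 ⇒ r8c7=2.
Step 21. [r5c3∈{8}] only 8 remains possible at r5c3 ⇒ r5c3=8.
Step 22. [r1c3∈{5}] r1c3's peers cover all but 5, so r1c3=5.
Step 23. [r6c5∈{5}] nothing but 5 survives at r6c5 ⇒ r6c5=5.
Step 24. [r6c3∈{6}] r6c3's peers cover all but 6. So r6c3=6.
Step 25. [r9c8∈{3}] only 3 remains possible at r9c8 ⇒ r9c8=3.
Step 26. [r3c1∈{6}] nothing but 6 survives at r3c1. So r3c1=6.
Step 27. [r1c7∈{1}] nothing but 1 survives at r1c7. So r1c7=1.
Step 28. [r1c8∈{9}] r1c8 is down to just 9 ⇒ r1c8=9.
Step 29. [r4c7∈{6}] r4c7's peers cover all but 6 ⇒ r4c7=6.
Step 30. [r9c2∈{6}] r9c2's peers cover all but 6 ⇒ r9c2=6.
Step 31. [r8c4∈{1}] r8c4 has the single candidate 1 ⇒ r8c4=1.
Step 32. [r4c5∈{8}] nothing but 8 survives at r4c5 ⇒ r4c5=8.
Step 33. [r6c6∈{1}] only 1 remains possible at r6c6 ⇒ r6c6=1.
Step 34. [r2c3∈{3}] only 3 remains possible at r2c3 ⇒ r2c3=3.

Answer: 8 7 5 3 2 4 1 9 6 / 4 2 3 9 1 6 5 7 8 / 6 1 9 8 7 5 3 4 2 / 3 5 7 2 8 9 6 1 4 / 1 4 8 6 3 7 9 2 5 / 2 9 6 4 5 1 7 8 3 / 7 3 2 5 9 8 4 6 1 / 9 8 4 1 6 3 2 5 7 / 5 6 1 7 4 2 8 3 9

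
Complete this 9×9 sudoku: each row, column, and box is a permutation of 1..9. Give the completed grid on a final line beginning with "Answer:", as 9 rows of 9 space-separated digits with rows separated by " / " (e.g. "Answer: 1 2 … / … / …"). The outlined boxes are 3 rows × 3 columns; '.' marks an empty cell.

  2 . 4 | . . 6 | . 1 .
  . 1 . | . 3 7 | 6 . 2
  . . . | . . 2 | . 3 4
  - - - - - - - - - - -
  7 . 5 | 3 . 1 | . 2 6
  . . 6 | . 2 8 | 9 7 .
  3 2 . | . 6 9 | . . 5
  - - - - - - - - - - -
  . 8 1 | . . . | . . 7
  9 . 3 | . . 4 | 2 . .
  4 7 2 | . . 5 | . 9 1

Step 1. [r4c7∈{4,8}] 8 has one home in row 4: r4c7 ⇒ r4c7=8.
Step 2. [r2c4∈{4,5,8,9}] 4 has one home in row 2: r2c4, so r2c4=4.
Step 3. [r9c5∈{8}] nothing but 8 survives at r9c5 ⇒ r9c5=8.
Step 4. [r2c3∈{8,9}] row 2 places 9 nowhere but r2c3, so r2c3=9.
Step 5. [r1c9∈{8,9}] 9 has one home in col 9: r1c9. So r1c9=9.
Step 6. [r1c5∈{5}] r1c5 has the single candidate 5 ⇒ r1c5=5.
Step 7. [r2c8∈{5,8}] 8 has one home in box 3: r2c8. So r2c8=8.
Step 8. [r3c7∈{5,7}] across box 3, 5 lands solely at r3c7, so r3c7=5.
Step 9. [r8c2∈{5,6}] across col 2, 5 lands solely at r8c2. So r8c2=5.
Step 10. [r3c1∈{6,8}] in col 1, 8 fits only at r3c1 ⇒ r3c1=8.
Step 11. [r7c4∈{2,6,9}] 2 has one home in row 7: r7c4 ⇒ r7c4=2.
Step 12. [r8c5∈{1,7}] across col 5, 7 lands solely at r8c5. So r8c5=7.
Step 13. [r8c8∈{6}] r8c8 is down to just 6. So r8c8=6.
Step 14. [r3c4∈{1,9}] across col 4, 9 lands solely at r3c4, so r3c4=9.
Step 15. [r6c8∈{4}] r6c8 has the single candidate 4 ⇒ r6c8=4.
Step 16. [r4c2∈{4,9}] across row 4, 9 lands solely at r4c2. So r4c2=9.
Step 17. [r7c7∈{3,4}] row 7 places 4 nowhere but r7c7 ⇒ r7c7=4.
Step 18. [r4c5∈{4}] nothing but 4 survives at r4c5. So r4c5=4.
Step 19. [r9c7∈{3}] r9c7's peers cover all but 3, so r9c7=3.
Step 20. [r5c9∈{3}] r5c9 has the single candidate 3 ⇒ r5c9=3.
Step 21. [r3c3∈{7}] r3c3 is down to just 7. So r3c3=7.
Step 22. [r7c1∈{6}] r7c1 has the single candidate 6. So r7c1=6.
Step 23. [r8c4∈{1}] r8c4 has the single candidate 1 ⇒ r8c4=1.
Step 24. [r1c4∈{8}] nothing but 8 survives at r1c4 ⇒ r1c4=8.
Step 25. [r6c3∈{8}] r6c3's peers cover all but 8 ⇒ r6c3=8.
Step 26. [r1c7∈{7}] r1c7 is down to just 7, so r1c7=7.
Step 27. [r5c2∈{4}] r5c2 is down to just 4 ⇒ r5c2=4.
Step 28. [r7c8∈{5}] r7c8's peers cover all but 5. So r7c8=5.
Step 29. [r7c5∈{9}] nothing but 9 survives at r7c5 ⇒ r7c5=9.
Step 30. [r9c4∈{6}] r9c4's peers cover all but 6, so r9c4=6.
Step 31. [r8c9∈{8}] r8c9 is down to just 8. So r8c9=8.
Step 32. [r7c6∈{3}] only 3 remains possible at r7c6. So r7c6=3.
Step 33. [r6c7∈{1}] r6c7 is down to just 1 ⇒ r6c7=1.
Step 34. [r1c2∈{3}] r1c2's peers cover all but 3 ⇒ r1c2=3.
Step 35. [r5c1∈{1}] r5c1 has the single candidate 1, so r5c1=1.
Step 36. [r5c4∈{5}] r5c4 is down to just 5. So r5c4=5.
Step 37. [r2c1∈{5}] nothing but 5 survives at r2c1, so r2c1=5.
Step 38. [r6c4∈{7}] only 7 remains possible at r6c4, so r6c4=7.
Step 39. [r3c2∈{6}] nothing but 6 survives at r3c2. So r3c2=6.
Step 40. [r3c5∈{1}] nothing but 1 survives at r3c5, so r3c5=1.

Answer: 2 3 4 8 5 6 7 1 9 / 5 1 9 4 3 7 6 8 2 / 8 6 7 9 1 2 5 3 4 / 7 9 5 3 4 1 8 2 6 / 1 4 6 5 2 8 9 7 3 / 3 2 8 7 6 9 1 4 5 / 6 8 1 2 9 3 4 5 7 / 9 5 3 1 7 4 2 6 8 / 4 7 2 6 8 5 3 9 1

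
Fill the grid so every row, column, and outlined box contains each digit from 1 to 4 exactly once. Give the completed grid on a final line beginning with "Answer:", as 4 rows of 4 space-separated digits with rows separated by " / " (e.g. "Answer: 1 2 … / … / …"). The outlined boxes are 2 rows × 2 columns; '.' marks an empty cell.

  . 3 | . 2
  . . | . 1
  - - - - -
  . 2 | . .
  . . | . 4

Step 1. [r3c1∈{1,3,4}] row 3 places 4 nowhere but r3c1 ⇒ r3c1=4.
Step 2. [r2c3∈{3,4}] r2c3 is the only open cell in row 2 admitting 3. So r2c3=3.
Step 3. [r4c2∈{1}] nothing but 1 survives at r4c2. So r4c2=1.
Step 4. [r2c1∈{2}] r2c1 has the single candidate 2 ⇒ r2c1=2.
Step 5. [r3c4∈{3}] r3c4 has the single candidate 3 ⇒ r3c4=3.
Step 6. [r4c3∈{2}] r4c3's peers cover all but 2, so r4c3=2.
Step 7. [r4c1∈{3}] r4c1 is down to just 3, so r4c1=3.
Step 8. [r2c2∈{4}] nothing but 4 survives at r2c2 ⇒ r2c2=4.
Step 9. [r1c3∈{4}] r1c3 has the single candidate 4, so r1c3=4.
Step 10. [r3c3∈{1}] nothing but 1 survives at r3c3. So r3c3=1.
Step 11. [r1c1∈{1}] r1c1 has the single candidate 1 ⇒ r1c1=1.

Answer: 1 3 4 2 / 2 4 3 1 / 4 2 1 3 / 3 1 2 4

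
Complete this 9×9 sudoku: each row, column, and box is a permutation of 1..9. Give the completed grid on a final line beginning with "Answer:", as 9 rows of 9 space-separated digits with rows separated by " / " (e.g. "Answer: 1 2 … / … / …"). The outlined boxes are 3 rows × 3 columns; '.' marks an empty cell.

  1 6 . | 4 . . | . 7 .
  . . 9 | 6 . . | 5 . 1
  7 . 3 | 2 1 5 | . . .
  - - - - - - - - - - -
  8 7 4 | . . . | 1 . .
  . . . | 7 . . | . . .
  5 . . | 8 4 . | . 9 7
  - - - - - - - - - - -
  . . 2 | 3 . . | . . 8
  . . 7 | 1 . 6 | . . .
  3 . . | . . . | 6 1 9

Step 1. [r9c4∈{5}] r9c4's peers cover all but 5 ⇒ r9c4=5.
Step 2. [r7c2∈{1,4,5,9}] r7c2 is the only open cell in row 7 admitting 1, so r7c2=1.
Step 3. [r7c8∈{4,5}] r7c8 is the only open cell in row 7 admitting 5. So r7c8=5.
Step 4. [r9c3∈{8}] only 8 remains possible at r9c3 ⇒ r9c3=8.
Step 5. [r9c2∈{4}] nothing but 4 survives at r9c2 ⇒ r9c2=4.
Step 6. [r8c5∈{2,8,9}] 8 has one home in row 8: r8c5. So r8c5=8.
Step 7. [r4c4∈{9}] r4c4 is down to just 9 ⇒ r4c4=9.
Step 8. [r3c2∈{8}] r3c2 is down to just 8. So r3c2=8.
Step 9. [r2c2∈{2}] nothing but 2 survives at r2c2, so r2c2=2.
Step 10. [r5c1∈{2,6,9}] col 1 places 2 nowhere but r5c1, so r5c1=2.
Step 11. [r7c7∈{4,7}] in col 7, 7 fits only at r7c7, so r7c7=7.
Step 12. [r6c2∈{3}] nothing but 3 survives at r6c2. So r6c2=3.
Step 13. [r6c7∈{2}] r6c7 has the single candidate 2 ⇒ r6c7=2.
Step 14. [r7c5∈{9}] r7c5 is down to just 9. So r7c5=9.
Step 15. [r1c5∈{3}] r1c5 is down to just 3 ⇒ r1c5=3.
Step 16. [r2c8∈{3,4,8}] in row 2, 3 fits only at r2c8, so r2c8=3.
Step 17. [r4c8∈{6}] only 6 remains possible at r4c8 ⇒ r4c8=6.
Step 18. [r3c8∈{4}] r3c8 is down to just 4, so r3c8=4.
Step 19. [r1c7∈{8,9}] across box 3, 8 lands solely at r1c7 ⇒ r1c7=8.
Step 20. [r6c6∈{1}] r6c6 is down to just 1 ⇒ r6c6=1.
Step 21. [r5c6∈{3}] only 3 remains possible at r5c6 ⇒ r5c6=3.
Step 22. [r4c6∈{2}] r4c6 has the single candidate 2, so r4c6=2.
Step 23. [r2c5∈{7}] only 7 remains possible at r2c5 ⇒ r2c5=7.
Step 24. [r5c7∈{4}] r5c7 has the single candidate 4, so r5c7=4.
Step 25. [r4c5∈{5}] nothing but 5 survives at r4c5. So r4c5=5.
Step 26. [r8c9∈{2,3,4}] row 8 places 4 nowhere but r8c9 ⇒ r8c9=4.
Step 27. [r5c5∈{6}] r5c5 is down to just 6, so r5c5=6.
Step 28. [r8c1∈{9}] r8c1's peers cover all but 9 ⇒ r8c1=9.
Step 29. [r6c3∈{6}] r6c3's peers cover all but 6 ⇒ r6c3=6.
Step 30. [r1c9∈{2}] only 2 remains possible at r1c9, so r1c9=2.
Step 31. [r8c8∈{2}] only 2 remains possible at r8c8, so r8c8=2.
Step 32. [r5c8∈{8}] only 8 remains possible at r5c8. So r5c8=8.
Step 33. [r3c7∈{9}] r3c7 is down to just 9 ⇒ r3c7=9.
Step 34. [r7c6∈{4}] r7c6 is down to just 4 ⇒ r7c6=4.
Step 35. [r9c6∈{7}] r9c6's peers cover all but 7, so r9c6=7.
Step 36. [r4c9∈{3}] r4c9 has the single candidate 3, so r4c9=3.
Step 37. [r5c9∈{5}] r5c9 is down to just 5, so r5c9=5.
Step 38. [r5c2∈{9}] r5c2 is down to just 9 ⇒ r5c2=9.
Step 39. [r2c6∈{8}] r2c6 is down to just 8, so r2c6=8.
Step 40. [r9c5∈{2}] r9c5's peers cover all but 2, so r9c5=2.
Step 41. [r8c7∈{3}] only 3 remains possible at r8c7 ⇒ r8c7=3.
Step 42. [r7c1∈{6}] r7c1 is down to just 6, so r7c1=6.
Step 43. [r5c3∈{1}] r5c3's peers cover all but 1, so r5c3=1.
Step 44. [r1c6∈{9}] nothing but 9 survives at r1c6 ⇒ r1c6=9.
Step 45. [r1c3∈{5}] nothing but 5 survives at r1c3. So r1c3=5.
Step 46. [r2c1∈{4}] r2c1 has the single candidate 4. So r2c1=4.
Step 47. [r8c2∈{5}] nothing but 5 survives at r8c2. So r8c2=5.
Step 48. [r3c9∈{6}] r3c9's peers cover all but 6. So r3c9=6.

Answer: 1 6 5 4 3 9 8 7 2 / 4 2 9 6 7 8 5 3 1 / 7 8 3 2 1 5 9 4 6 / 8 7 4 9 5 2 1 6 3 / 2 9 1 7 6 3 4 8 5 / 5 3 6 8 4 1 2 9 7 / 6 1 2 3 9 4 7 5 8 / 9 5 7 1 8 6 3 2 4 / 3 4 8 5 2 7 6 1 9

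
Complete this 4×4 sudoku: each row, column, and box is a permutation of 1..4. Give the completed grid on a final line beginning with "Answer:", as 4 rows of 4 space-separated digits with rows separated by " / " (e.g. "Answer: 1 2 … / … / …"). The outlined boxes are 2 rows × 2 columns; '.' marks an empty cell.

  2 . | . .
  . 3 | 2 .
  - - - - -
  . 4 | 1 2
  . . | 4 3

Step 1. [r1c2∈{1}] r1c2 is down to just 1, so r1c2=1.
Step 2. [r1c4∈{4}] nothing but 4 survives at r1c4, so r1c4=4.
Step 3. [r2c4∈{1}] nothing but 1 survives at r2c4, so r2c4=1.
Step 4. [r4c1∈{1}] only 1 remains possible at r4c1, so r4c1=1.
Step 5. [r4c2∈{2}] only 2 remains possible at r4c2 ⇒ r4c2=2.
Step 6. [r1c3∈{3}] only 3 remains possible at r1c3, so r1c3=3.
Step 7. [r3c1∈{3}] r3c1's peers cover all but 3, so r3c1=3.
Step 8. [r2c1∈{4}] nothing but 4 survives at r2c1, so r2c1=4.

Answer: 2 1 3 4 / 4 3 2 1 / 3 4 1 2 / 1 2 4 3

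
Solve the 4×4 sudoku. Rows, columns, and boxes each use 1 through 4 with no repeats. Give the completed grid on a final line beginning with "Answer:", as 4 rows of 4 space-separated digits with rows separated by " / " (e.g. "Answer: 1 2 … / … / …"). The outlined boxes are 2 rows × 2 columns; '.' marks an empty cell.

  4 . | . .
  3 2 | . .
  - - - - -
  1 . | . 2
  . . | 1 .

Step 1. [r2c3∈{4}] r2c3 has the single candidate 4. So r2c3=4.
Step 2. [r3c3∈{3}] r3c3's peers cover all but 3. So r3c3=3.
Step 3. [r1c2∈{1}] only 1 remains possible at r1c2. So r1c2=1.
Step 4. [r3c2∈{4}] only 4 remains possible at r3c2 ⇒ r3c2=4.
Step 5. [r2c4∈{1}] r2c4's peers cover all but 1, so r2c4=1.
Step 6. [r4c4∈{4}] r4c4's peers cover all but 4 ⇒ r4c4=4.
Step 7. [r1c4∈{3}] nothing but 3 survives at r1c4, so r1c4=3.
Step 8. [r4c1∈{2}] r4c1's peers cover all but 2 ⇒ r4c1=2.
Step 9. [r4c2∈{3}] r4c2 has the single candidate 3 ⇒ r4c2=3.
Step 10. [r1c3∈{2}] r1c3 is down to just 2. So r1c3=2.

Answer: 4 1 2 3 / 3 2 4 1 / 1 4 3 2 / 2 3 1 4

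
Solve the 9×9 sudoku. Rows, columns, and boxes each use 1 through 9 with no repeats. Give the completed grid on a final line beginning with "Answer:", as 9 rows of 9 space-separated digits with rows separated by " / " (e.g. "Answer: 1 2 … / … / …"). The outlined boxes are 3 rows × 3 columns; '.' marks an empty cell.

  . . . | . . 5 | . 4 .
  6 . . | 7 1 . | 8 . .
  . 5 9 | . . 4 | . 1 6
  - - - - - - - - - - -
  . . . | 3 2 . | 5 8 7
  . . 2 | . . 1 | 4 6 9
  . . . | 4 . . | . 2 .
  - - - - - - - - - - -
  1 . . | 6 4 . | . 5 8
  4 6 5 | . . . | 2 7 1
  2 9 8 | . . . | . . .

Step 1. [r6c9∈{3}] r6c9's peers cover all but 3. So r6c9=3.
Step 2. [r9c8∈{3}] only 3 remains possible at r9c8, so r9c8=3.
Step 3. [r7c6∈{2,3,7,9}] row 7 places 2 nowhere but r7c6 ⇒ r7c6=2.
Step 4. [r1c5∈{3,6,8,9}] r1c5 is the only open cell in row 1 admitting 6. So r1c5=6.
Step 5. [r1c9∈{2}] r1c9 is down to just 2, so r1c9=2.
Step 6. [r6c7∈{1}] only 1 remains possible at r6c7 ⇒ r6c7=1.
Step 7. [r2c2∈{2,3,4}] across row 2, 2 lands solely at r2c2 ⇒ r2c2=2.
Step 8. [r2c8∈{9}] r2c8's peers cover all but 9 ⇒ r2c8=9.
Step 9. [r2c6∈{3}] r2c6's peers cover all but 3 ⇒ r2c6=3.
Step 10. [r3c5∈{8}] r3c5 is down to just 8 ⇒ r3c5=8.
Step 11. [r9c6∈{7}] r9c6 is down to just 7 ⇒ r9c6=7.
Step 12. [r9c5∈{5}] only 5 remains possible at r9c5, so r9c5=5.
Step 13. [r6c1∈{5,7,8,9}] row 6 places 5 nowhere but r6c1, so r6c1=5.
Step 14. [r5c5∈{7}] r5c5 has the single candidate 7, so r5c5=7.
Step 15. [r6c5∈{9}] r6c5 has the single candidate 9. So r6c5=9.
Step 16. [r4c6∈{6}] only 6 remains possible at r4c6. So r4c6=6.
Step 17. [r6c6∈{8}] r6c6's peers cover all but 8 ⇒ r6c6=8.
Step 18. [r6c2∈{7}] nothing but 7 survives at r6c2, so r6c2=7.
Step 19. [r7c2∈{3}] r7c2 is down to just 3 ⇒ r7c2=3.
Step 20. [r1c3∈{1,3,7}] in col 3, 3 fits only at r1c3. So r1c3=3.
Step 21. [r5c2∈{8}] only 8 remains possible at r5c2, so r5c2=8.
Step 22. [r3c1∈{7}] r3c1's peers cover all but 7, so r3c1=7.
Step 23. [r4c3∈{1,4}] in col 3, 1 fits only at r4c3. So r4c3=1.
Step 24. [r8c4∈{8,9}] in row 8, 8 fits only at r8c4, so r8c4=8.
Step 25. [r3c7∈{3}] r3c7's peers cover all but 3, so r3c7=3.
Step 26. [r7c7∈{9}] r7c7's peers cover all but 9, so r7c7=9.
Step 27. [r1c1∈{8}] r1c1's peers cover all but 8, so r1c1=8.
Step 28. [r8c5∈{3}] only 3 remains possible at r8c5, so r8c5=3.
Step 29. [r9c7∈{6}] only 6 remains possible at r9c7 ⇒ r9c7=6.
Step 30. [r6c3∈{6}] r6c3 has the single candidate 6 ⇒ r6c3=6.
Step 31. [r2c9∈{5}] r2c9 is down to just 5, so r2c9=5.
Step 32. [r5c4∈{5}] only 5 remains possible at r5c4 ⇒ r5c4=5.
Step 33. [r3c4∈{2}] nothing but 2 survives at r3c4, so r3c4=2.
Step 34. [r4c2∈{4}] r4c2's peers cover all but 4, so r4c2=4.
Step 35. [r1c2∈{1}] r1c2 is down to just 1. So r1c2=1.
Step 36. [r1c4∈{9}] nothing but 9 survives at r1c4, so r1c4=9.
Step 37. [r9c9∈{4}] r9c9 is down to just 4. So r9c9=4.
Step 38. [r9c4∈{1}] nothing but 1 survives at r9c4, so r9c4=1.
Step 39. [r4c1∈{9}] r4c1's peers cover all but 9, so r4c1=9.
Step 40. [r2c3∈{4}] only 4 remains possible at r2c3. So r2c3=4.
Step 41. [r5c1∈{3}] r5c1 has the single candidate 3, so r5c1=3.
Step 42. [r7c3∈{7}] only 7 remains possible at r7c3, so r7c3=7.
Step 43. [r8c6∈{9}] nothing but 9 survives at r8c6. So r8c6=9.
Step 44. [r1c7∈{7}] r1c7 is down to just 7. So r1c7=7.

Answer: 8 1 3 9 6 5 7 4 2 / 6 2 4 7 1 3 8 9 5 / 7 5 9 2 8 4 3 1 6 / 9 4 1 3 2 6 5 8 7 / 3 8 2 5 7 1 4 6 9 / 5 7 6 4 9 8 1 2 3 / 1 3 7 6 4 2 9 5 8 / 4 6 5 8 3 9 2 7 1 / 2 9 8 1 5 7 6 3 4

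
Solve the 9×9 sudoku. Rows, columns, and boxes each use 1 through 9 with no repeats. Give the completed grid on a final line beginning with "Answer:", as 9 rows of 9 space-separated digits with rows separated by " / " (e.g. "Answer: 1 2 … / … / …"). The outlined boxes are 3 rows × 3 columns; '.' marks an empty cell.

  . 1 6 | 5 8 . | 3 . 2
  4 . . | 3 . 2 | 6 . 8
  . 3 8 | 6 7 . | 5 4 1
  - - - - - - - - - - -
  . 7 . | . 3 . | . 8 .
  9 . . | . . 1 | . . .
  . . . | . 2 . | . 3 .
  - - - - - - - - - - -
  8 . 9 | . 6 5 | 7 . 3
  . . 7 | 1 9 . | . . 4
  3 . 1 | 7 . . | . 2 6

Step 1. [r9c2∈{4,5}] row 9 places 5 nowhere but r9c2 ⇒ r9c2=5.
Step 2. [r6c6∈{4,6,7,8,9}] in col 6, 7 fits only at r6c6, so r6c6=7.
Step 3. [r5c5∈{4,5}] across col 5, 5 lands solely at r5c5, so r5c5=5.
Step 4. [r7c2∈{2,4}] r7c2 is the only open cell in box 7 admitting 4. So r7c2=4.
Step 5. [r9c7∈{8,9}] r9c7 is the only open cell in row 9 admitting 9. So r9c7=9.
Step 6. [r1c6∈{4,9}] r1c6 is the only open cell in row 1 admitting 4, so r1c6=4.
Step 7. [r2c8∈{7,9}] row 2 places 7 nowhere but r2c8. So r2c8=7.
Step 8. [r4c6∈{6,9}] 6 has one home in col 6: r4c6, so r4c6=6.
Step 9. [r2c3∈{5}] r2c3 is down to just 5, so r2c3=5.
Step 10. [r6c3∈{4}] nothing but 4 survives at r6c3. So r6c3=4.
Step 11. [r4c3∈{2}] r4c3's peers cover all but 2, so r4c3=2.
Step 12. [r6c7∈{1}] r6c7's peers cover all but 1. So r6c7=1.
Step 13. [r4c7∈{4}] only 4 remains possible at r4c7, so r4c7=4.
Step 14. [r8c2∈{2,6}] r8c2 is the only open cell in col 2 admitting 2, so r8c2=2.
Step 15. [r4c4∈{9}] r4c4 is down to just 9. So r4c4=9.
Step 16. [r4c9∈{5}] only 5 remains possible at r4c9 ⇒ r4c9=5.
Step 17. [r6c4∈{8}] r6c4 has the single candidate 8, so r6c4=8.
Step 18. [r6c2∈{6}] r6c2's peers cover all but 6 ⇒ r6c2=6.
Step 19. [r8c6∈{3,8}] across row 8, 3 lands solely at r8c6 ⇒ r8c6=3.
Step 20. [r9c5∈{4}] only 4 remains possible at r9c5. So r9c5=4.
Step 21. [r5c8∈{6}] r5c8's peers cover all but 6, so r5c8=6.
Step 22. [r8c1∈{6}] r8c1 is down to just 6 ⇒ r8c1=6.
Step 23. [r5c7∈{2}] nothing but 2 survives at r5c7. So r5c7=2.
Step 24. [r4c1∈{1}] r4c1's peers cover all but 1, so r4c1=1.
Step 25. [r1c1∈{7}] only 7 remains possible at r1c1 ⇒ r1c1=7.
Step 26. [r8c7∈{8}] nothing but 8 survives at r8c7 ⇒ r8c7=8.
Step 27. [r1c8∈{9}] r1c8 is down to just 9. So r1c8=9.
Step 28. [r7c4∈{2}] r7c4's peers cover all but 2, so r7c4=2.
Step 29. [r2c5∈{1}] r2c5 has the single candidate 1, so r2c5=1.
Step 30. [r3c1∈{2}] nothing but 2 survives at r3c1, so r3c1=2.
Step 31. [r5c4∈{4}] r5c4 has the single candidate 4. So r5c4=4.
Step 32. [r2c2∈{9}] r2c2 is down to just 9 ⇒ r2c2=9.
Step 33. [r8c8∈{5}] only 5 remains possible at r8c8 ⇒ r8c8=5.
Step 34. [r7c8∈{1}] only 1 remains possible at r7c8. So r7c8=1.
Step 35. [r6c1∈{5}] r6c1 is down to just 5. So r6c1=5.
Step 36. [r6c9∈{9}] nothing but 9 survives at r6c9 ⇒ r6c9=9.
Step 37. [r5c9∈{7}] r5c9 is down to just 7. So r5c9=7.
Step 38. [r9c6∈{8}] nothing but 8 survives at r9c6, so r9c6=8.
Step 39. [r5c2∈{8}] r5c2's peers cover all but 8 ⇒ r5c2=8.
Step 40. [r3c6∈{9}] r3c6 has the single candidate 9. So r3c6=9.
Step 41. [r5c3∈{3}] nothing but 3 survives at r5c3, so r5c3=3.

Answer: 7 1 6 5 8 4 3 9 2 / 4 9 5 3 1 2 6 7 8 / 2 3 8 6 7 9 5 4 1 / 1 7 2 9 3 6 4 8 5 / 9 8 3 4 5 1 2 6 7 / 5 6 4 8 2 7 1 3 9 / 8 4 9 2 6 5 7 1 3 / 6 2 7 1 9 3 8 5 4 / 3 5 1 7 4 8 9 2 6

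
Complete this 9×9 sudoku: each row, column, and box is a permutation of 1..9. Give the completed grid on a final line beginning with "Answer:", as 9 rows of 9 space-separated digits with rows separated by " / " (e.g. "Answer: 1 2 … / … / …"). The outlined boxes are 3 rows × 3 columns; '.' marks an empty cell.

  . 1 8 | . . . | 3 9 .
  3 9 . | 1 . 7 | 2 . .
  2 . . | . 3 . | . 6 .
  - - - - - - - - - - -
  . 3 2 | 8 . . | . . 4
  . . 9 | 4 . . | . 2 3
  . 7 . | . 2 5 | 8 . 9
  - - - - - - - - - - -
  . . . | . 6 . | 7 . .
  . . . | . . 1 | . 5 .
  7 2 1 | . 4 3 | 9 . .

Step 1. [r5c6∈{6}] only 6 remains possible at r5c6, so r5c6=6.
Step 2. [r8c2∈{4,6,8}] r8c2 is the only open cell in col 2 admitting 6. So r8c2=6.
Step 3. [r6c8∈{1}] only 1 remains possible at r6c8 ⇒ r6c8=1.
Step 4. [r9c8∈{8}] r9c8's peers cover all but 8 ⇒ r9c8=8.
Step 5. [r1c5∈{5}] r1c5's peers cover all but 5. So r1c5=5.
Step 6. [r5c7∈{5}] r5c7 is down to just 5. So r5c7=5.
Step 7. [r8c7∈{4}] r8c7 has the single candidate 4. So r8c7=4.
Step 8. [r2c3∈{4,5,6}] in row 2, 6 fits only at r2c3. So r2c3=6.
Step 9. [r1c1∈{4}] nothing but 4 survives at r1c1, so r1c1=4.
Step 10. [r7c2∈{4,5,8}] r7c2 is the only open cell in col 2 admitting 4 ⇒ r7c2=4.
Step 11. [r5c5∈{1,7}] r5c5 is the only open cell in row 5 admitting 7 ⇒ r5c5=7.
Step 12. [r2c5∈{8}] r2c5 is down to just 8. So r2c5=8.
Step 13. [r8c5∈{9}] r8c5 has the single candidate 9, so r8c5=9.
Step 14. [r4c1∈{1,5,6}] in row 4, 5 fits only at r4c1. So r4c1=5.
Step 15. [r7c3∈{3,5}] box 7 places 5 nowhere but r7c3, so r7c3=5.
Step 16. [r7c4∈{2}] r7c4's peers cover all but 2. So r7c4=2.
Step 17. [r3c9∈{1,5,7,8}] 8 has one home in row 3: r3c9. So r3c9=8.
Step 18. [r8c1∈{8}] r8c1 has the single candidate 8, so r8c1=8.
Step 19. [r3c6∈{4,9}] row 3 places 4 nowhere but r3c6 ⇒ r3c6=4.
Step 20. [r9c9∈{6}] r9c9's peers cover all but 6. So r9c9=6.
Step 21. [r6c1∈{6}] r6c1's peers cover all but 6, so r6c1=6.
Step 22. [r3c3∈{7}] r3c3's peers cover all but 7 ⇒ r3c3=7.
Step 23. [r1c4∈{6}] r1c4 has the single candidate 6, so r1c4=6.
Step 24. [r8c3∈{3}] only 3 remains possible at r8c3. So r8c3=3.
Step 25. [r7c9∈{1}] r7c9 has the single candidate 1. So r7c9=1.
Step 26. [r4c8∈{7}] only 7 remains possible at r4c8 ⇒ r4c8=7.
Step 27. [r7c1∈{9}] r7c1 has the single candidate 9. So r7c1=9.
Step 28. [r8c4∈{7}] r8c4 is down to just 7. So r8c4=7.
Step 29. [r7c6∈{8}] nothing but 8 survives at r7c6. So r7c6=8.
Step 30. [r7c8∈{3}] nothing but 3 survives at r7c8 ⇒ r7c8=3.
Step 31. [r3c7∈{1}] nothing but 1 survives at r3c7. So r3c7=1.
Step 32. [r1c9∈{7}] r1c9's peers cover all but 7. So r1c9=7.
Step 33. [r5c1∈{1}] r5c1 is down to just 1 ⇒ r5c1=1.
Step 34. [r6c3∈{4}] only 4 remains possible at r6c3, so r6c3=4.
Step 35. [r2c8∈{4}] nothing but 4 survives at r2c8. So r2c8=4.
Step 36. [r4c6∈{9}] nothing but 9 survives at r4c6 ⇒ r4c6=9.
Step 37. [r4c5∈{1}] r4c5's peers cover all but 1 ⇒ r4c5=1.
Step 38. [r3c2∈{5}] nothing but 5 survives at r3c2, so r3c2=5.
Step 39. [r1c6∈{2}] r1c6's peers cover all but 2. So r1c6=2.
Step 40. [r8c9∈{2}] nothing but 2 survives at r8c9. So r8c9=2.
Step 41. [r5c2∈{8}] r5c2's peers cover all but 8, so r5c2=8.
Step 42. [r9c4∈{5}] r9c4's peers cover all but 5, so r9c4=5.
Step 43. [r3c4∈{9}] r3c4 is down to just 9. So r3c4=9.
Step 44. [r2c9∈{5}] r2c9 is down to just 5, so r2c9=5.
Step 45. [r6c4∈{3}] r6c4's peers cover all but 3. So r6c4=3.
Step 46. [r4c7∈{6}] r4c7's peers cover all but 6. So r4c7=6.

Answer: 4 1 8 6 5 2 3 9 7 / 3 9 6 1 8 7 2 4 5 / 2 5 7 9 3 4 1 6 8 / 5 3 2 8 1 9 6 7 4 / 1 8 9 4 7 6 5 2 3 / 6 7 4 3 2 5 8 1 9 / 9 4 5 2 6 8 7 3 1 / 8 6 3 7 9 1 4 5 2 / 7 2 1 5 4 3 9 8 6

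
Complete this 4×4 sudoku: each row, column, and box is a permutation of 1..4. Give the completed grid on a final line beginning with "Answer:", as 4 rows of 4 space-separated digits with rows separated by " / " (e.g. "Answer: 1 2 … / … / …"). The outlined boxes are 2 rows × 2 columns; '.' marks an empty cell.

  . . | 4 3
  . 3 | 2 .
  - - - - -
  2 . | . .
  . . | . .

Step 1. [r4c1∈{1,3,4}] r4c1 is the only open cell in col 1 admitting 3, so r4c1=3.
Step 2. [r4c3∈{1}] nothing but 1 survives at r4c3 ⇒ r4c3=1.
Step 3. [r3c2∈{1,4}] r3c2 is the only open cell in row 3 admitting 1, so r3c2=1.
Step 4. [r3c4∈{4}] nothing but 4 survives at r3c4 ⇒ r3c4=4.
Step 5. [r2c4∈{1}] only 1 remains possible at r2c4. So r2c4=1.
Step 6. [r1c1∈{1}] only 1 remains possible at r1c1. So r1c1=1.
Step 7. [r1c2∈{2}] nothing but 2 survives at r1c2 ⇒ r1c2=2.
Step 8. [r4c4∈{2}] only 2 remains possible at r4c4, so r4c4=2.
Step 9. [r2c1∈{4}] r2c1 has the single candidate 4 ⇒ r2c1=4.
Step 10. [r4c2∈{4}] nothing but 4 survives at r4c2 ⇒ r4c2=4.
Step 11. [r3c3∈{3}] only 3 remains possible at r3c3. So r3c3=3.

Answer: 1 2 4 3 / 4 3 2 1 / 2 1 3 4 / 3 4 1 2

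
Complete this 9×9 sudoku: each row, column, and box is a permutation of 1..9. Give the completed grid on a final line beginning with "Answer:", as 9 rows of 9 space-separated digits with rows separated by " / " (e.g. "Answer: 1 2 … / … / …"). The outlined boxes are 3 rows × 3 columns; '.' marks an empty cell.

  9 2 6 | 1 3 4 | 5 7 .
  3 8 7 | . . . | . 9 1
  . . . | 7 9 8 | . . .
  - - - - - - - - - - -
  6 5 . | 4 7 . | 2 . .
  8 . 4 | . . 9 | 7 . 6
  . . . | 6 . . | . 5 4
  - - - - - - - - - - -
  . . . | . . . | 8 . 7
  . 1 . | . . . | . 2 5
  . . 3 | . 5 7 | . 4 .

Step 1. [r9c9∈{9}] nothing but 9 survives at r9c9, so r9c9=9.
Step 2. [r4c3∈{1,9}] 9 has one home in row 4: r4c3 ⇒ r4c3=9.
Step 3. [r9c1∈{2}] r9c1 is down to just 2, so r9c1=2.
Step 4. [r7c2∈{4,6,9}] 9 has one home in col 2: r7c2. So r7c2=9.
Step 5. [r6c5∈{1,2,8}] row 6 places 8 nowhere but r6c5. So r6c5=8.
Step 6. [r5c2∈{3}] r5c2 has the single candidate 3 ⇒ r5c2=3.
Step 7. [r5c8∈{1}] only 1 remains possible at r5c8. So r5c8=1.
Step 8. [r5c5∈{2}] only 2 remains possible at r5c5. So r5c5=2.
Step 9. [r2c5∈{6}] nothing but 6 survives at r2c5, so r2c5=6.
Step 10. [r4c6∈{1,3}] 1 has one home in row 4: r4c6 ⇒ r4c6=1.
Step 11. [r6c6∈{3}] r6c6 has the single candidate 3, so r6c6=3.
Step 12. [r8c5∈{4}] only 4 remains possible at r8c5 ⇒ r8c5=4.
Step 13. [r8c4∈{3,8,9}] in row 8, 9 fits only at r8c4 ⇒ r8c4=9.
Step 14. [r8c7∈{3,6}] r8c7 is the only open cell in row 8 admitting 3 ⇒ r8c7=3.
Step 15. [r7c8∈{6}] nothing but 6 survives at r7c8 ⇒ r7c8=6.
Step 16. [r3c8∈{3}] nothing but 3 survives at r3c8. So r3c8=3.
Step 17. [r7c3∈{5}] r7c3's peers cover all but 5. So r7c3=5.
Step 18. [r3c3∈{1}] only 1 remains possible at r3c3 ⇒ r3c3=1.
Step 19. [r3c2∈{4}] r3c2's peers cover all but 4 ⇒ r3c2=4.
Step 20. [r2c6∈{2,5}] in col 6, 5 fits only at r2c6. So r2c6=5.
Step 21. [r7c6∈{2}] r7c6 is down to just 2 ⇒ r7c6=2.
Step 22. [r4c9∈{3,8}] row 4 places 3 nowhere but r4c9. So r4c9=3.
Step 23. [r6c1∈{1,7}] across row 6, 1 lands solely at r6c1, so r6c1=1.
Step 24. [r9c7∈{1}] r9c7 is down to just 1. So r9c7=1.
Step 25. [r2c4∈{2}] only 2 remains possible at r2c4. So r2c4=2.
Step 26. [r6c3∈{2}] r6c3 has the single candidate 2 ⇒ r6c3=2.
Step 27. [r7c5∈{1}] r7c5 has the single candidate 1 ⇒ r7c5=1.
Step 28. [r5c4∈{5}] r5c4's peers cover all but 5. So r5c4=5.
Step 29. [r8c6∈{6}] r8c6's peers cover all but 6 ⇒ r8c6=6.
Step 30. [r6c2∈{7}] r6c2 is down to just 7, so r6c2=7.
Step 31. [r8c3∈{8}] nothing but 8 survives at r8c3. So r8c3=8.
Step 32. [r7c4∈{3}] r7c4 is down to just 3 ⇒ r7c4=3.
Step 33. [r6c7∈{9}] r6c7 is down to just 9 ⇒ r6c7=9.
Step 34. [r4c8∈{8}] nothing but 8 survives at r4c8, so r4c8=8.
Step 35. [r9c2∈{6}] r9c2 has the single candidate 6, so r9c2=6.
Step 36. [r3c1∈{5}] only 5 remains possible at r3c1. So r3c1=5.
Step 37. [r1c9∈{8}] r1c9 is down to just 8, so r1c9=8.
Step 38. [r3c9∈{2}] r3c9 has the single candidate 2 ⇒ r3c9=2.
Step 39. [r8c1∈{7}] only 7 remains possible at r8c1. So r8c1=7.
Step 40. [r7c1∈{4}] only 4 remains possible at r7c1, so r7c1=4.
Step 41. [r9c4∈{8}] r9c4 is down to just 8. So r9c4=8.
Step 42. [r3c7∈{6}] r3c7 has the single candidate 6, so r3c7=6.
Step 43. [r2c7∈{4}] only 4 remains possible at r2c7. So r2c7=4.

Answer: 9 2 6 1 3 4 5 7 8 / 3 8 7 2 6 5 4 9 1 / 5 4 1 7 9 8 6 3 2 / 6 5 9 4 7 1 2 8 3 / 8 3 4 5 2 9 7 1 6 / 1 7 2 6 8 3 9 5 4 / 4 9 5 3 1 2 8 6 7 / 7 1 8 9 4 6 3 2 5 / 2 6 3 8 5 7 1 4 9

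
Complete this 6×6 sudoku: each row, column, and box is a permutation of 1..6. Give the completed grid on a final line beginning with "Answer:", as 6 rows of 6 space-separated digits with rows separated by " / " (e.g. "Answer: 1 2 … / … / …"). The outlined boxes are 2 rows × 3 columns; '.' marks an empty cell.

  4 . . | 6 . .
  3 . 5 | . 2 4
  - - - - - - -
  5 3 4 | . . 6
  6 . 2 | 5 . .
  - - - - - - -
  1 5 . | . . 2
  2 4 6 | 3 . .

Step 1. [r3c5∈{1}] only 1 remains possible at r3c5, so r3c5=1.
Step 2. [r1c3∈{1}] only 1 remains possible at r1c3. So r1c3=1.
Step 3. [r6c5∈{5}] r6c5's peers cover all but 5. So r6c5=5.
Step 4. [r4c5∈{3,4}] 4 has one home in row 4: r4c5. So r4c5=4.
Step 5. [r1c5∈{3}] r1c5 is down to just 3. So r1c5=3.
Step 6. [r6c6∈{1}] r6c6 has the single candidate 1 ⇒ r6c6=1.
Step 7. [r4c6∈{3}] r4c6 is down to just 3 ⇒ r4c6=3.
Step 8. [r2c4∈{1}] r2c4 has the single candidate 1, so r2c4=1.
Step 9. [r2c2∈{6}] r2c2 has the single candidate 6, so r2c2=6.
Step 10. [r3c4∈{2}] nothing but 2 survives at r3c4. So r3c4=2.
Step 11. [r4c2∈{1}] only 1 remains possible at r4c2, so r4c2=1.
Step 12. [r5c4∈{4}] only 4 remains possible at r5c4. So r5c4=4.
Step 13. [r1c2∈{2}] r1c2 has the single candidate 2 ⇒ r1c2=2.
Step 14. [r5c5∈{6}] nothing but 6 survives at r5c5. So r5c5=6.
Step 15. [r5c3∈{3}] nothing but 3 survives at r5c3, so r5c3=3.
Step 16. [r1c6∈{5}] nothing but 5 survives at r1c6. So r1c6=5.

Answer: 4 2 1 6 3 5 / 3 6 5 1 2 4 / 5 3 4 2 1 6 / 6 1 2 5 4 3 / 1 5 3 4 6 2 / 2 4 6 3 5 1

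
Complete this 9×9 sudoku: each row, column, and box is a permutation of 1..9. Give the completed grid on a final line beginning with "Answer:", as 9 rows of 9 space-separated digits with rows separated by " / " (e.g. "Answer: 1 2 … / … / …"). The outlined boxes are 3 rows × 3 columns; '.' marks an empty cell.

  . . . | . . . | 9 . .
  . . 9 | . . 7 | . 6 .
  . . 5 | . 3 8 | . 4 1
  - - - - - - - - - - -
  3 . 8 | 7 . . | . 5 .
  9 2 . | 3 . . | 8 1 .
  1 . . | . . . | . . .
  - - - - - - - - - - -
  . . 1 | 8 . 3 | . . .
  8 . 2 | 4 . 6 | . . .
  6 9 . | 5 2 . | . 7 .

Step 1. [r6c2∈{4,5,6,7}] r6c2 is the only open cell in box 4 admitting 5. So r6c2=5.
Step 2. [r1c8∈{2,3,8}] 8 has one home in col 8: r1c8, so r1c8=8.
Step 3. [r9c6∈{1}] r9c6 is down to just 1. So r9c6=1.
Step 4. [r4c5∈{1,4,6,9}] 1 has one home in row 4: r4c5, so r4c5=1.
Step 5. [r7c1∈{4,5,7}] r7c1 is the only open cell in col 1 admitting 5 ⇒ r7c1=5.
Step 6. [r2c2∈{1,3,4,8}] in row 2, 8 fits only at r2c2 ⇒ r2c2=8.
Step 7. [r1c2∈{1,3,4,6,7}] across col 2, 1 lands solely at r1c2 ⇒ r1c2=1.
Step 8. [r1c3∈{3,4,6,7}] across box 1, 3 lands solely at r1c3. So r1c3=3.
Step 9. [r9c3∈{4}] only 4 remains possible at r9c3 ⇒ r9c3=4.
Step 10. [r9c7∈{3}] only 3 remains possible at r9c7, so r9c7=3.
Step 11. [r8c8∈{9}] r8c8's peers cover all but 9 ⇒ r8c8=9.
Step 12. [r4c2∈{4,6}] across col 2, 4 lands solely at r4c2. So r4c2=4.
Step 13. [r7c8∈{2}] r7c8 is down to just 2, so r7c8=2.
Step 14. [r8c9∈{5}] r8c9 has the single candidate 5, so r8c9=5.
Step 15. [r7c2∈{7}] r7c2's peers cover all but 7, so r7c2=7.
Step 16. [r6c5∈{4,6,8,9}] row 6 places 8 nowhere but r6c5, so r6c5=8.
Step 17. [r3c4∈{2,6,9}] 9 has one home in row 3: r3c4, so r3c4=9.
Step 18. [r2c7∈{2,5}] 5 has one home in col 7: r2c7 ⇒ r2c7=5.
Step 19. [r2c5∈{4}] r2c5 has the single candidate 4. So r2c5=4.
Step 20. [r2c1∈{2}] r2c1 has the single candidate 2 ⇒ r2c1=2.
Step 21. [r3c7∈{2,7}] in row 3, 2 fits only at r3c7, so r3c7=2.
Step 22. [r4c7∈{6}] only 6 remains possible at r4c7, so r4c7=6.
Step 23. [r6c7∈{4,7}] across col 7, 7 lands solely at r6c7, so r6c7=7.
Step 24. [r5c9∈{4}] r5c9's peers cover all but 4. So r5c9=4.
Step 25. [r5c6∈{5}] r5c6's peers cover all but 5, so r5c6=5.
Step 26. [r5c5∈{6}] nothing but 6 survives at r5c5, so r5c5=6.
Step 27. [r6c4∈{2}] only 2 remains possible at r6c4, so r6c4=2.
Step 28. [r4c6∈{9}] r4c6 has the single candidate 9. So r4c6=9.
Step 29. [r3c1∈{7}] only 7 remains possible at r3c1 ⇒ r3c1=7.
Step 30. [r2c9∈{3}] nothing but 3 survives at r2c9. So r2c9=3.
Step 31. [r6c8∈{3}] only 3 remains possible at r6c8, so r6c8=3.
Step 32. [r6c6∈{4}] r6c6 has the single candidate 4. So r6c6=4.
Step 33. [r1c9∈{7}] r1c9 is down to just 7, so r1c9=7.
Step 34. [r2c4∈{1}] r2c4 has the single candidate 1, so r2c4=1.
Step 35. [r7c7∈{4}] r7c7 is down to just 4, so r7c7=4.
Step 36. [r6c9∈{9}] r6c9's peers cover all but 9. So r6c9=9.
Step 37. [r8c2∈{3}] r8c2's peers cover all but 3. So r8c2=3.
Step 38. [r4c9∈{2}] r4c9 has the single candidate 2. So r4c9=2.
Step 39. [r1c1∈{4}] r1c1 is down to just 4 ⇒ r1c1=4.
Step 40. [r6c3∈{6}] r6c3's peers cover all but 6. So r6c3=6.
Step 41. [r1c5∈{5}] r1c5's peers cover all but 5, so r1c5=5.
Step 42. [r9c9∈{8}] r9c9's peers cover all but 8 ⇒ r9c9=8.
Step 43. [r7c5∈{9}] r7c5 is down to just 9, so r7c5=9.
Step 44. [r8c5∈{7}] only 7 remains possible at r8c5 ⇒ r8c5=7.
Step 45. [r8c7∈{1}] nothing but 1 survives at r8c7, so r8c7=1.
Step 46. [r7c9∈{6}] nothing but 6 survives at r7c9. So r7c9=6.
Step 47. [r3c2∈{6}] r3c2 has the single candidate 6, so r3c2=6.
Step 48. [r5c3∈{7}] nothing but 7 survives at r5c3, so r5c3=7.
Step 49. [r1c6∈{2}] nothing but 2 survives at r1c6, so r1c6=2.
Step 50. [r1c4∈{6}] nothing but 6 survives at r1c4 ⇒ r1c4=6.

Answer: 4 1 3 6 5 2 9 8 7 / 2 8 9 1 4 7 5 6 3 / 7 6 5 9 3 8 2 4 1 / 3 4 8 7 1 9 6 5 2 / 9 2 7 3 6 5 8 1 4 / 1 5 6 2 8 4 7 3 9 / 5 7 1 8 9 3 4 2 6 / 8 3 2 4 7 6 1 9 5 / 6 9 4 5 2 1 3 7 8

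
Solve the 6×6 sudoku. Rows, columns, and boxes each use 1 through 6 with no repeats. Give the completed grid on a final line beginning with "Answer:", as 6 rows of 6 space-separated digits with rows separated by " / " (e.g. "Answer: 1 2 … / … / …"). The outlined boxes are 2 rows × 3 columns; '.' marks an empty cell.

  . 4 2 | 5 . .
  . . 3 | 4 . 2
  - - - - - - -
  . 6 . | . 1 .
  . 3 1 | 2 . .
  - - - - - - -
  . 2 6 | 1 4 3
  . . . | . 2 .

Step 1. [r6c6∈{5,6}] in box 6, 5 fits only at r6c6, so r6c6=5.
Step 2. [r2c5∈{6}] only 6 remains possible at r2c5. So r2c5=6.
Step 3. [r3c6∈{4}] only 4 remains possible at r3c6. So r3c6=4.
Step 4. [r5c1∈{5}] r5c1 is down to just 5 ⇒ r5c1=5.
Step 5. [r2c1∈{1}] r2c1 has the single candidate 1 ⇒ r2c1=1.
Step 6. [r6c3∈{4}] only 4 remains possible at r6c3. So r6c3=4.
Step 7. [r2c2∈{5}] r2c2 is down to just 5, so r2c2=5.
Step 8. [r4c6∈{6}] only 6 remains possible at r4c6, so r4c6=6.
Step 9. [r1c1∈{6}] r1c1 has the single candidate 6 ⇒ r1c1=6.
Step 10. [r6c1∈{3}] only 3 remains possible at r6c1. So r6c1=3.
Step 11. [r1c6∈{1}] r1c6 has the single candidate 1 ⇒ r1c6=1.
Step 12. [r6c2∈{1}] only 1 remains possible at r6c2. So r6c2=1.
Step 13. [r3c4∈{3}] only 3 remains possible at r3c4, so r3c4=3.
Step 14. [r1c5∈{3}] nothing but 3 survives at r1c5 ⇒ r1c5=3.
Step 15. [r3c1∈{2}] r3c1 has the single candidate 2, so r3c1=2.
Step 16. [r4c5∈{5}] r4c5's peers cover all but 5. So r4c5=5.
Step 17. [r6c4∈{6}] r6c4 has the single candidate 6. So r6c4=6.
Step 18. [r4c1∈{4}] nothing but 4 survives at r4c1, so r4c1=4.
Step 19. [r3c3∈{5}] r3c3 has the single candidate 5, so r3c3=5.

Answer: 6 4 2 5 3 1 / 1 5 3 4 6 2 / 2 6 5 3 1 4 / 4 3 1 2 5 6 / 5 2 6 1 4 3 / 3 1 4 6 2 5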